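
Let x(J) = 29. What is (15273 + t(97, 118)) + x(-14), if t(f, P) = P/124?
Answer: 948783/62 ≈ 15303.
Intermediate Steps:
t(f, P) = P/124 (t(f, P) = P*(1/124) = P/124)
(15273 + t(97, 118)) + x(-14) = (15273 + (1/124)*118) + 29 = (15273 + 59/62) + 29 = 946985/62 + 29 = 948783/62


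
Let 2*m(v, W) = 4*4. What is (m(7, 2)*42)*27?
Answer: 9072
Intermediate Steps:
m(v, W) = 8 (m(v, W) = (4*4)/2 = (1/2)*16 = 8)
(m(7, 2)*42)*27 = (8*42)*27 = 336*27 = 9072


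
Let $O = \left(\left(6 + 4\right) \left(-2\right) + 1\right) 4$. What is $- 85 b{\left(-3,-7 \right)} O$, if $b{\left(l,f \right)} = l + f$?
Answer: $-64600$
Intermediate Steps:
$b{\left(l,f \right)} = f + l$
$O = -76$ ($O = \left(10 \left(-2\right) + 1\right) 4 = \left(-20 + 1\right) 4 = \left(-19\right) 4 = -76$)
$- 85 b{\left(-3,-7 \right)} O = - 85 \left(-7 - 3\right) \left(-76\right) = \left(-85\right) \left(-10\right) \left(-76\right) = 850 \left(-76\right) = -64600$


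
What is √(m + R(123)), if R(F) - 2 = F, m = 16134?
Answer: √16259 ≈ 127.51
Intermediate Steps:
R(F) = 2 + F
√(m + R(123)) = √(16134 + (2 + 123)) = √(16134 + 125) = √16259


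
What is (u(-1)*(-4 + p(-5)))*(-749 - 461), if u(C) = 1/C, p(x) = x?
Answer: -10890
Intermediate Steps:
u(C) = 1/C
(u(-1)*(-4 + p(-5)))*(-749 - 461) = ((-4 - 5)/(-1))*(-749 - 461) = -1*(-9)*(-1210) = 9*(-1210) = -10890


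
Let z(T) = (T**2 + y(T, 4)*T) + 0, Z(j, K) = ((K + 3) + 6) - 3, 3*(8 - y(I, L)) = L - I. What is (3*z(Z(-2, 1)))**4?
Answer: 12745506816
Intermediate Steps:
y(I, L) = 8 - L/3 + I/3 (y(I, L) = 8 - (L - I)/3 = 8 + (-L/3 + I/3) = 8 - L/3 + I/3)
Z(j, K) = 6 + K (Z(j, K) = ((3 + K) + 6) - 3 = (9 + K) - 3 = 6 + K)
z(T) = T**2 + T*(20/3 + T/3) (z(T) = (T**2 + (8 - 1/3*4 + T/3)*T) + 0 = (T**2 + (8 - 4/3 + T/3)*T) + 0 = (T**2 + (20/3 + T/3)*T) + 0 = (T**2 + T*(20/3 + T/3)) + 0 = T**2 + T*(20/3 + T/3))
(3*z(Z(-2, 1)))**4 = (3*(4*(6 + 1)*(5 + (6 + 1))/3))**4 = (3*((4/3)*7*(5 + 7)))**4 = (3*((4/3)*7*12))**4 = (3*112)**4 = 336**4 = 12745506816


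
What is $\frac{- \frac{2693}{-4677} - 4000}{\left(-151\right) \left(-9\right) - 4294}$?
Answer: $\frac{18705307}{13726995} \approx 1.3627$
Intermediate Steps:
$\frac{- \frac{2693}{-4677} - 4000}{\left(-151\right) \left(-9\right) - 4294} = \frac{\left(-2693\right) \left(- \frac{1}{4677}\right) - 4000}{1359 - 4294} = \frac{\frac{2693}{4677} - 4000}{-2935} = \left(- \frac{18705307}{4677}\right) \left(- \frac{1}{2935}\right) = \frac{18705307}{13726995}$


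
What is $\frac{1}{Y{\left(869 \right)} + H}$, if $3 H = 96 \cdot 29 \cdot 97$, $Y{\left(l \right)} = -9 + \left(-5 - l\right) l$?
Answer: $- \frac{1}{669499} \approx -1.4937 \cdot 10^{-6}$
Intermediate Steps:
$Y{\left(l \right)} = -9 + l \left(-5 - l\right)$
$H = 90016$ ($H = \frac{96 \cdot 29 \cdot 97}{3} = \frac{2784 \cdot 97}{3} = \frac{1}{3} \cdot 270048 = 90016$)
$\frac{1}{Y{\left(869 \right)} + H} = \frac{1}{\left(-9 - 869^{2} - 4345\right) + 90016} = \frac{1}{\left(-9 - 755161 - 4345\right) + 90016} = \frac{1}{-759515 + 90016} = \frac{1}{-669499} = - \frac{1}{669499}$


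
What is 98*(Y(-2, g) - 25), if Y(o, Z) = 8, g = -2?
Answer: -1666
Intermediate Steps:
98*(Y(-2, g) - 25) = 98*(8 - 25) = 98*(-17) = -1666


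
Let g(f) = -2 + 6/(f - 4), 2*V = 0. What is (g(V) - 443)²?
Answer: 797449/4 ≈ 1.9936e+5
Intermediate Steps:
V = 0 (V = (½)*0 = 0)
g(f) = -2 + 6/(-4 + f)
(g(V) - 443)² = (2*(7 - 1*0)/(-4 + 0) - 443)² = (2*(7 + 0)/(-4) - 443)² = (2*(-¼)*7 - 443)² = (-7/2 - 443)² = (-893/2)² = 797449/4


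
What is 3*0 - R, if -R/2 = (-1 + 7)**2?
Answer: 72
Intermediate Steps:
R = -72 (R = -2*(-1 + 7)**2 = -2*6**2 = -2*36 = -72)
3*0 - R = 3*0 - 1*(-72) = 0 + 72 = 72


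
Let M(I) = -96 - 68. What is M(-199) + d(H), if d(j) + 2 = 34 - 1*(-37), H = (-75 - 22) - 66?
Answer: -95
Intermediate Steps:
M(I) = -164
H = -163 (H = -97 - 66 = -163)
d(j) = 69 (d(j) = -2 + (34 - 1*(-37)) = -2 + (34 + 37) = -2 + 71 = 69)
M(-199) + d(H) = -164 + 69 = -95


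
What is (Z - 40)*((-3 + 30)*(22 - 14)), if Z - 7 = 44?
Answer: 2376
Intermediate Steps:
Z = 51 (Z = 7 + 44 = 51)
(Z - 40)*((-3 + 30)*(22 - 14)) = (51 - 40)*((-3 + 30)*(22 - 14)) = 11*(27*8) = 11*216 = 2376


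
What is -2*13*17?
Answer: -442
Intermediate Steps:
-2*13*17 = -26*17 = -442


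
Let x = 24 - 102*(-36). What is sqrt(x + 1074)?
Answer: 3*sqrt(530) ≈ 69.065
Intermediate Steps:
x = 3696 (x = 24 + 3672 = 3696)
sqrt(x + 1074) = sqrt(3696 + 1074) = sqrt(4770) = 3*sqrt(530)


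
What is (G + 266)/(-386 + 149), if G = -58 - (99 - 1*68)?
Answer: -59/79 ≈ -0.74684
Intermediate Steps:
G = -89 (G = -58 - (99 - 68) = -58 - 1*31 = -58 - 31 = -89)
(G + 266)/(-386 + 149) = (-89 + 266)/(-386 + 149) = 177/(-237) = 177*(-1/237) = -59/79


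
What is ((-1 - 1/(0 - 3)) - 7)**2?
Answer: 529/9 ≈ 58.778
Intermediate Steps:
((-1 - 1/(0 - 3)) - 7)**2 = ((-1 - 1/(-3)) - 7)**2 = ((-1 - 1*(-1/3)) - 7)**2 = ((-1 + 1/3) - 7)**2 = (-2/3 - 7)**2 = (-23/3)**2 = 529/9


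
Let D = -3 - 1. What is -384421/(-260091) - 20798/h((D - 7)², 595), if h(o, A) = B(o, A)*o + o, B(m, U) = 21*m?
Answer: 56415803702/39999654981 ≈ 1.4104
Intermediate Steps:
D = -4
h(o, A) = o + 21*o² (h(o, A) = (21*o)*o + o = 21*o² + o = o + 21*o²)
-384421/(-260091) - 20798/h((D - 7)², 595) = -384421/(-260091) - 20798*1/((1 + 21*(-4 - 7)²)*(-4 - 7)²) = -384421*(-1/260091) - 20798*1/(121*(1 + 21*(-11)²)) = 384421/260091 - 20798*1/(121*(1 + 21*121)) = 384421/260091 - 20798*1/(121*(1 + 2541)) = 384421/260091 - 20798/(121*2542) = 384421/260091 - 20798/307582 = 384421/260091 - 20798*1/307582 = 384421/260091 - 10399/153791 = 56415803702/39999654981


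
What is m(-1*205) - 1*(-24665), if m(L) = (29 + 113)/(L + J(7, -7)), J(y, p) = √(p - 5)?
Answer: 1036813495/42037 - 284*I*√3/42037 ≈ 24664.0 - 0.011702*I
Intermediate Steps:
J(y, p) = √(-5 + p)
m(L) = 142/(L + 2*I*√3) (m(L) = (29 + 113)/(L + √(-5 - 7)) = 142/(L + √(-12)) = 142/(L + 2*I*√3))
m(-1*205) - 1*(-24665) = 142/(-1*205 + 2*I*√3) - 1*(-24665) = 142/(-205 + 2*I*√3) + 24665 = 24665 + 142/(-205 + 2*I*√3)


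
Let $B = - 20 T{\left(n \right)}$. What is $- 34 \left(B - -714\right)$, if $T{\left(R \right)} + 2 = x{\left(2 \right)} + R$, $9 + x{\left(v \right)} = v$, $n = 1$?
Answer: $-29716$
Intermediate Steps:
$x{\left(v \right)} = -9 + v$
$T{\left(R \right)} = -9 + R$ ($T{\left(R \right)} = -2 + \left(\left(-9 + 2\right) + R\right) = -2 + \left(-7 + R\right) = -9 + R$)
$B = 160$ ($B = - 20 \left(-9 + 1\right) = \left(-20\right) \left(-8\right) = 160$)
$- 34 \left(B - -714\right) = - 34 \left(160 - -714\right) = - 34 \left(160 + 714\right) = \left(-34\right) 874 = -29716$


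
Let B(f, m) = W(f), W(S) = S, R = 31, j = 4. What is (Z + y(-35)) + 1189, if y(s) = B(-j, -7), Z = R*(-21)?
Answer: 534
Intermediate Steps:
B(f, m) = f
Z = -651 (Z = 31*(-21) = -651)
y(s) = -4 (y(s) = -1*4 = -4)
(Z + y(-35)) + 1189 = (-651 - 4) + 1189 = -655 + 1189 = 534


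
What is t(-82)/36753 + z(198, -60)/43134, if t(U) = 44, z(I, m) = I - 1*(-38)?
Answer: 1761934/264217317 ≈ 0.0066685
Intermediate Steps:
z(I, m) = 38 + I (z(I, m) = I + 38 = 38 + I)
t(-82)/36753 + z(198, -60)/43134 = 44/36753 + (38 + 198)/43134 = 44*(1/36753) + 236*(1/43134) = 44/36753 + 118/21567 = 1761934/264217317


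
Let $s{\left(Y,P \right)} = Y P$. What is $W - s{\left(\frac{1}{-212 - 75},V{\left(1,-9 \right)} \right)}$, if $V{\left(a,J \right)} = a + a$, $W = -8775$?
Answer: $- \frac{2518423}{287} \approx -8775.0$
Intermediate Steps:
$V{\left(a,J \right)} = 2 a$
$s{\left(Y,P \right)} = P Y$
$W - s{\left(\frac{1}{-212 - 75},V{\left(1,-9 \right)} \right)} = -8775 - \frac{2 \cdot 1}{-212 - 75} = -8775 - \frac{2}{-287} = -8775 - 2 \left(- \frac{1}{287}\right) = -8775 - - \frac{2}{287} = -8775 + \frac{2}{287} = - \frac{2518423}{287}$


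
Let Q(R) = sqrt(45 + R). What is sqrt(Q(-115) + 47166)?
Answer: sqrt(47166 + I*sqrt(70)) ≈ 217.18 + 0.019*I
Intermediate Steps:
sqrt(Q(-115) + 47166) = sqrt(sqrt(45 - 115) + 47166) = sqrt(sqrt(-70) + 47166) = sqrt(I*sqrt(70) + 47166) = sqrt(47166 + I*sqrt(70))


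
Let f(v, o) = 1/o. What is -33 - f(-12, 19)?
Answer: -628/19 ≈ -33.053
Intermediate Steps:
-33 - f(-12, 19) = -33 - 1/19 = -628/19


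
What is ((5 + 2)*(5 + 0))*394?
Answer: 13790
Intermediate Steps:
((5 + 2)*(5 + 0))*394 = (7*5)*394 = 35*394 = 13790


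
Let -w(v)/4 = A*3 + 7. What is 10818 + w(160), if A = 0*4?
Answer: 10790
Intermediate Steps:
A = 0
w(v) = -28 (w(v) = -4*(0*3 + 7) = -4*(0 + 7) = -4*7 = -28)
10818 + w(160) = 10818 - 28 = 10790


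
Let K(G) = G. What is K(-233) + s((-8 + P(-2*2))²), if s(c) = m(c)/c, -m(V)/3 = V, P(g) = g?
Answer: -236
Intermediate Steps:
m(V) = -3*V
s(c) = -3 (s(c) = (-3*c)/c = -3)
K(-233) + s((-8 + P(-2*2))²) = -233 - 3 = -236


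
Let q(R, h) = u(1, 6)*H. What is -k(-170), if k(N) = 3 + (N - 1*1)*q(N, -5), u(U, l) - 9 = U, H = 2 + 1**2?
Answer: 5127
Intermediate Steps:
H = 3 (H = 2 + 1 = 3)
u(U, l) = 9 + U
q(R, h) = 30 (q(R, h) = (9 + 1)*3 = 10*3 = 30)
k(N) = -27 + 30*N (k(N) = 3 + (N - 1*1)*30 = 3 + (N - 1)*30 = 3 + (-1 + N)*30 = 3 + (-30 + 30*N) = -27 + 30*N)
-k(-170) = -(-27 + 30*(-170)) = -(-27 - 5100) = -1*(-5127) = 5127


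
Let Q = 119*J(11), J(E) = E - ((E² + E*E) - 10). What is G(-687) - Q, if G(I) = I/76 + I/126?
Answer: 41950075/1596 ≈ 26285.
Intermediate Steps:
J(E) = 10 + E - 2*E² (J(E) = E - ((E² + E²) - 10) = E - (2*E² - 10) = E - (-10 + 2*E²) = E + (10 - 2*E²) = 10 + E - 2*E²)
G(I) = 101*I/4788 (G(I) = I*(1/76) + I*(1/126) = I/76 + I/126 = 101*I/4788)
Q = -26299 (Q = 119*(10 + 11 - 2*11²) = 119*(10 + 11 - 2*121) = 119*(10 + 11 - 242) = 119*(-221) = -26299)
G(-687) - Q = (101/4788)*(-687) - 1*(-26299) = -23129/1596 + 26299 = 41950075/1596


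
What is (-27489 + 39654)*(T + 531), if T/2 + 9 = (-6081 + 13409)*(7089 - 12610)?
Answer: -984334174395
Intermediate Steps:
T = -80915794 (T = -18 + 2*((-6081 + 13409)*(7089 - 12610)) = -18 + 2*(7328*(-5521)) = -18 + 2*(-40457888) = -18 - 80915776 = -80915794)
(-27489 + 39654)*(T + 531) = (-27489 + 39654)*(-80915794 + 531) = 12165*(-80915263) = -984334174395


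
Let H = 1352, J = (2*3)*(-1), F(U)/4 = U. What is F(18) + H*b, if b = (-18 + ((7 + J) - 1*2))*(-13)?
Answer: 334016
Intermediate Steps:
F(U) = 4*U
J = -6 (J = 6*(-1) = -6)
b = 247 (b = (-18 + ((7 - 6) - 1*2))*(-13) = (-18 + (1 - 2))*(-13) = (-18 - 1)*(-13) = -19*(-13) = 247)
F(18) + H*b = 4*18 + 1352*247 = 72 + 333944 = 334016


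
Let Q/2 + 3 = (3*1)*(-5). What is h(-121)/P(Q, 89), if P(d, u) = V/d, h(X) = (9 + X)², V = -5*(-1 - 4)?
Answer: -451584/25 ≈ -18063.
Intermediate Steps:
V = 25 (V = -5*(-5) = 25)
Q = -36 (Q = -6 + 2*((3*1)*(-5)) = -6 + 2*(3*(-5)) = -6 + 2*(-15) = -6 - 30 = -36)
P(d, u) = 25/d
h(-121)/P(Q, 89) = (9 - 121)²/((25/(-36))) = (-112)²/((25*(-1/36))) = 12544/(-25/36) = 12544*(-36/25) = -451584/25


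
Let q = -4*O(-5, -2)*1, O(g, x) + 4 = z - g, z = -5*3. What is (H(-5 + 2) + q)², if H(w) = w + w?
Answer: 2500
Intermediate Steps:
z = -15
H(w) = 2*w
O(g, x) = -19 - g (O(g, x) = -4 + (-15 - g) = -19 - g)
q = 56 (q = -4*(-19 - 1*(-5))*1 = -4*(-19 + 5)*1 = -4*(-14)*1 = 56*1 = 56)
(H(-5 + 2) + q)² = (2*(-5 + 2) + 56)² = (2*(-3) + 56)² = (-6 + 56)² = 50² = 2500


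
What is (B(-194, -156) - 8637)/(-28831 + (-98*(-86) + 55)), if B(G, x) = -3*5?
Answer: 2163/5087 ≈ 0.42520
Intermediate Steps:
B(G, x) = -15
(B(-194, -156) - 8637)/(-28831 + (-98*(-86) + 55)) = (-15 - 8637)/(-28831 + (-98*(-86) + 55)) = -8652/(-28831 + (8428 + 55)) = -8652/(-28831 + 8483) = -8652/(-20348) = -8652*(-1/20348) = 2163/5087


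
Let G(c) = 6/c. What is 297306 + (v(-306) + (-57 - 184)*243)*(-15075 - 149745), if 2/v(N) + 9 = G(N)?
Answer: 222011812800/23 ≈ 9.6527e+9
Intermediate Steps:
v(N) = 2/(-9 + 6/N)
297306 + (v(-306) + (-57 - 184)*243)*(-15075 - 149745) = 297306 + (-2*(-306)/(-6 + 9*(-306)) + (-57 - 184)*243)*(-15075 - 149745) = 297306 + (-2*(-306)/(-6 - 2754) - 241*243)*(-164820) = 297306 + (-2*(-306)/(-2760) - 58563)*(-164820) = 297306 + (-2*(-306)*(-1/2760) - 58563)*(-164820) = 297306 + (-51/230 - 58563)*(-164820) = 297306 - 13469541/230*(-164820) = 297306 + 222004974762/23 = 222011812800/23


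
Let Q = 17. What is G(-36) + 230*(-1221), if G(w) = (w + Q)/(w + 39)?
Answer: -842509/3 ≈ -2.8084e+5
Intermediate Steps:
G(w) = (17 + w)/(39 + w) (G(w) = (w + 17)/(w + 39) = (17 + w)/(39 + w))
G(-36) + 230*(-1221) = (17 - 36)/(39 - 36) + 230*(-1221) = -19/3 - 280830 = -842509/3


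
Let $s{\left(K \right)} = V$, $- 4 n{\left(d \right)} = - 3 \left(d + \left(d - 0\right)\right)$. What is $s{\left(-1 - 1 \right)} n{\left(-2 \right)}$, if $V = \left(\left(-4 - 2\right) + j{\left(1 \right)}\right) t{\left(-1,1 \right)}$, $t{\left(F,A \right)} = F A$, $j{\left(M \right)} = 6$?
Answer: $0$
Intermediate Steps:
$t{\left(F,A \right)} = A F$
$V = 0$ ($V = \left(\left(-4 - 2\right) + 6\right) 1 \left(-1\right) = \left(\left(-4 - 2\right) + 6\right) \left(-1\right) = \left(-6 + 6\right) \left(-1\right) = 0 \left(-1\right) = 0$)
$n{\left(d \right)} = \frac{3 d}{2}$ ($n{\left(d \right)} = - \frac{\left(-3\right) \left(d + \left(d - 0\right)\right)}{4} = - \frac{\left(-3\right) \left(d + \left(d + 0\right)\right)}{4} = - \frac{\left(-3\right) \left(d + d\right)}{4} = - \frac{\left(-3\right) 2 d}{4} = - \frac{\left(-6\right) d}{4} = \frac{3 d}{2}$)
$s{\left(K \right)} = 0$
$s{\left(-1 - 1 \right)} n{\left(-2 \right)} = 0 \cdot \frac{3}{2} \left(-2\right) = 0 \left(-3\right) = 0$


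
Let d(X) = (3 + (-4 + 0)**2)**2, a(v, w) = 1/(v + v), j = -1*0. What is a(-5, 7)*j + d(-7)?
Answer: 361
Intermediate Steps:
j = 0
a(v, w) = 1/(2*v)
d(X) = 361 (d(X) = (3 + (-4)**2)**2 = (3 + 16)**2 = 19**2 = 361)
a(-5, 7)*j + d(-7) = ((1/2)/(-5))*0 + 361 = ((1/2)*(-1/5))*0 + 361 = -1/10*0 + 361 = 0 + 361 = 361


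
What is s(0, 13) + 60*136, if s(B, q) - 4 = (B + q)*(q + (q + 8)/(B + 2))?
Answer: 16939/2 ≈ 8469.5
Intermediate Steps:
s(B, q) = 4 + (B + q)*(q + (8 + q)/(2 + B)) (s(B, q) = 4 + (B + q)*(q + (q + 8)/(B + 2)) = 4 + (B + q)*(q + (8 + q)/(2 + B)))
s(0, 13) + 60*136 = (8 + 3*13**2 + 8*13 + 12*0 + 0*13**2 + 13*0**2 + 3*0*13)/(2 + 0) + 60*136 = (8 + 3*169 + 104 + 0 + 0*169 + 13*0 + 0)/2 + 8160 = (8 + 507 + 104 + 0 + 0 + 0 + 0)/2 + 8160 = (1/2)*619 + 8160 = 619/2 + 8160 = 16939/2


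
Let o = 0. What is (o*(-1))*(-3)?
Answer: 0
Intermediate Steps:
(o*(-1))*(-3) = (0*(-1))*(-3) = 0*(-3) = 0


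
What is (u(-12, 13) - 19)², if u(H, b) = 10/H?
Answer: 14161/36 ≈ 393.36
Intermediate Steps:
(u(-12, 13) - 19)² = (10/(-12) - 19)² = (10*(-1/12) - 19)² = (-⅚ - 19)² = (-119/6)² = 14161/36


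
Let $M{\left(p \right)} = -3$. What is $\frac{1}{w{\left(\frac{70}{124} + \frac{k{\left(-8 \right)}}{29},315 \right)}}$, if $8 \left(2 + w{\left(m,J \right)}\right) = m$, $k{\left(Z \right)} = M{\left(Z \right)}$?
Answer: $- \frac{14384}{27939} \approx -0.51484$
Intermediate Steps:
$k{\left(Z \right)} = -3$
$w{\left(m,J \right)} = -2 + \frac{m}{8}$
$\frac{1}{w{\left(\frac{70}{124} + \frac{k{\left(-8 \right)}}{29},315 \right)}} = \frac{1}{-2 + \frac{\frac{70}{124} - \frac{3}{29}}{8}} = \frac{1}{-2 + \frac{70 \cdot \frac{1}{124} - \frac{3}{29}}{8}} = \frac{1}{-2 + \frac{\frac{35}{62} - \frac{3}{29}}{8}} = \frac{1}{-2 + \frac{1}{8} \cdot \frac{829}{1798}} = \frac{1}{-2 + \frac{829}{14384}} = \frac{1}{- \frac{27939}{14384}} = - \frac{14384}{27939}$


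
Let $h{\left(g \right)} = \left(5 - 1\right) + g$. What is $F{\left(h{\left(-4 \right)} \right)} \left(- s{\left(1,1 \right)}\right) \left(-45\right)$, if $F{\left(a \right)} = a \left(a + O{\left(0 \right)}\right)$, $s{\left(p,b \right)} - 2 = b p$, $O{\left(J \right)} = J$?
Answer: $0$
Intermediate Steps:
$s{\left(p,b \right)} = 2 + b p$
$h{\left(g \right)} = 4 + g$
$F{\left(a \right)} = a^{2}$ ($F{\left(a \right)} = a \left(a + 0\right) = a a = a^{2}$)
$F{\left(h{\left(-4 \right)} \right)} \left(- s{\left(1,1 \right)}\right) \left(-45\right) = \left(4 - 4\right)^{2} \left(- (2 + 1 \cdot 1)\right) \left(-45\right) = 0^{2} \left(- (2 + 1)\right) \left(-45\right) = 0 \left(\left(-1\right) 3\right) \left(-45\right) = 0 \left(-3\right) \left(-45\right) = 0 \left(-45\right) = 0$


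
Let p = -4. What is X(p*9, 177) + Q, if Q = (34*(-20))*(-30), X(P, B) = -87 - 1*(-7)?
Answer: 20320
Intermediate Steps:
X(P, B) = -80 (X(P, B) = -87 + 7 = -80)
Q = 20400 (Q = -680*(-30) = 20400)
X(p*9, 177) + Q = -80 + 20400 = 20320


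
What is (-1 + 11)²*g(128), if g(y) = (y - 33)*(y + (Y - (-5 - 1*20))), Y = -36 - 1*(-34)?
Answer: 1434500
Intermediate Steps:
Y = -2 (Y = -36 + 34 = -2)
g(y) = (-33 + y)*(23 + y) (g(y) = (y - 33)*(y + (-2 - (-5 - 1*20))) = (-33 + y)*(y + (-2 - (-5 - 20))) = (-33 + y)*(y + (-2 - 1*(-25))) = (-33 + y)*(y + (-2 + 25)) = (-33 + y)*(y + 23) = (-33 + y)*(23 + y))
(-1 + 11)²*g(128) = (-1 + 11)²*(-759 + 128² - 10*128) = 10²*(-759 + 16384 - 1280) = 100*14345 = 1434500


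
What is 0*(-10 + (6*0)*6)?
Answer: 0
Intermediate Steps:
0*(-10 + (6*0)*6) = 0*(-10 + 0*6) = 0*(-10 + 0) = 0*(-10) = 0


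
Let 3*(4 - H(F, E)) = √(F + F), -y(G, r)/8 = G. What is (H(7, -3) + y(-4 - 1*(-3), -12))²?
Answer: (36 - √14)²/9 ≈ 115.62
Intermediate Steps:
y(G, r) = -8*G
H(F, E) = 4 - √2*√F/3 (H(F, E) = 4 - √(F + F)/3 = 4 - √2*√F/3)
(H(7, -3) + y(-4 - 1*(-3), -12))² = ((4 - √2*√7/3) - 8*(-4 - 1*(-3)))² = ((4 - √14/3) - 8*(-4 + 3))² = ((4 - √14/3) - 8*(-1))² = ((4 - √14/3) + 8)² = (12 - √14/3)²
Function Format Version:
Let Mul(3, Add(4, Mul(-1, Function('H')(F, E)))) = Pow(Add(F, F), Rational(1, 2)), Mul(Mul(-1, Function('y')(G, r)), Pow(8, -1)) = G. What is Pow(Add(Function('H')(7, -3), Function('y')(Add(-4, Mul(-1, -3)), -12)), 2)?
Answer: Mul(Rational(1, 9), Pow(Add(36, Mul(-1, Pow(14, Rational(1, 2)))), 2)) ≈ 115.62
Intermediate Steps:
Function('y')(G, r) = Mul(-8, G)
Function('H')(F, E) = Add(4, Mul(Rational(-1, 3), Pow(2, Rational(1, 2)), Pow(F, Rational(1, 2)))) (Function('H')(F, E) = Add(4, Mul(Rational(-1, 3), Pow(Add(F, F), Rational(1, 2)))) = Add(4, Mul(Rational(-1, 3), Pow(Mul(2, F), Rational(1, 2)))) = Add(4, Mul(Rational(-1, 3), Mul(Pow(2, Rational(1, 2)), Pow(F, Rational(1, 2))))) = Add(4, Mul(Rational(-1, 3), Pow(2, Rational(1, 2)), Pow(F, Rational(1, 2)))))
Pow(Add(Function('H')(7, -3), Function('y')(Add(-4, Mul(-1, -3)), -12)), 2) = Pow(Add(Add(4, Mul(Rational(-1, 3), Pow(2, Rational(1, 2)), Pow(7, Rational(1, 2)))), Mul(-8, Add(-4, Mul(-1, -3)))), 2) = Pow(Add(Add(4, Mul(Rational(-1, 3), Pow(14, Rational(1, 2)))), Mul(-8, Add(-4, 3))), 2) = Pow(Add(Add(4, Mul(Rational(-1, 3), Pow(14, Rational(1, 2)))), Mul(-8, -1)), 2) = Pow(Add(Add(4, Mul(Rational(-1, 3), Pow(14, Rational(1, 2)))), 8), 2) = Pow(Add(12, Mul(Rational(-1, 3), Pow(14, Rational(1, 2)))), 2)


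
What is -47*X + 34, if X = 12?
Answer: -530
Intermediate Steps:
-47*X + 34 = -47*12 + 34 = -564 + 34 = -530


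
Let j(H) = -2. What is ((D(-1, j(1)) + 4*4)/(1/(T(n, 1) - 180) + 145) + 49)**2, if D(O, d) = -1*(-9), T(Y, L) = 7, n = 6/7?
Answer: 1521376700481/629207056 ≈ 2417.9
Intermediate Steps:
n = 6/7 (n = 6*(1/7) = 6/7 ≈ 0.85714)
D(O, d) = 9
((D(-1, j(1)) + 4*4)/(1/(T(n, 1) - 180) + 145) + 49)**2 = ((9 + 4*4)/(1/(7 - 180) + 145) + 49)**2 = ((9 + 16)/(1/(-173) + 145) + 49)**2 = (25/(-1/173 + 145) + 49)**2 = (25/(25084/173) + 49)**2 = (25*(173/25084) + 49)**2 = (4325/25084 + 49)**2 = (1233441/25084)**2 = 1521376700481/629207056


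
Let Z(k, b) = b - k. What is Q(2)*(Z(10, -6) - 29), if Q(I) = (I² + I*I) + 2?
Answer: -450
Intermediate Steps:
Q(I) = 2 + 2*I² (Q(I) = (I² + I²) + 2 = 2*I² + 2 = 2 + 2*I²)
Q(2)*(Z(10, -6) - 29) = (2 + 2*2²)*((-6 - 1*10) - 29) = (2 + 2*4)*((-6 - 10) - 29) = (2 + 8)*(-16 - 29) = 10*(-45) = -450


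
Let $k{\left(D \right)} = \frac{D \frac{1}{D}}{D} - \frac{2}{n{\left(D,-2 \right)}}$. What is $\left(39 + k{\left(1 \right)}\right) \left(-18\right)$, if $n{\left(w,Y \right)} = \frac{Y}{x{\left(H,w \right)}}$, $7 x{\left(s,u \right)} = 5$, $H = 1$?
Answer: $- \frac{5130}{7} \approx -732.86$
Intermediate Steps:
$x{\left(s,u \right)} = \frac{5}{7}$ ($x{\left(s,u \right)} = \frac{1}{7} \cdot 5 = \frac{5}{7}$)
$n{\left(w,Y \right)} = \frac{7 Y}{5}$ ($n{\left(w,Y \right)} = \frac{Y}{\frac{5}{7}} = Y \frac{7}{5} = \frac{7 Y}{5}$)
$k{\left(D \right)} = \frac{5}{7} + \frac{1}{D}$ ($k{\left(D \right)} = \frac{D \frac{1}{D}}{D} - \frac{2}{\frac{7}{5} \left(-2\right)} = 1 \frac{1}{D} - \frac{2}{- \frac{14}{5}} = \frac{1}{D} - - \frac{5}{7} = \frac{1}{D} + \frac{5}{7} = \frac{5}{7} + \frac{1}{D}$)
$\left(39 + k{\left(1 \right)}\right) \left(-18\right) = \left(39 + \left(\frac{5}{7} + 1^{-1}\right)\right) \left(-18\right) = \left(39 + \left(\frac{5}{7} + 1\right)\right) \left(-18\right) = \left(39 + \frac{12}{7}\right) \left(-18\right) = \frac{285}{7} \left(-18\right) = - \frac{5130}{7}$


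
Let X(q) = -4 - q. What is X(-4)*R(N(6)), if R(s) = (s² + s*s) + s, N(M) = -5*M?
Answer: 0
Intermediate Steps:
R(s) = s + 2*s² (R(s) = (s² + s²) + s = 2*s² + s = s + 2*s²)
X(-4)*R(N(6)) = (-4 - 1*(-4))*((-5*6)*(1 + 2*(-5*6))) = (-4 + 4)*(-30*(1 + 2*(-30))) = 0*(-30*(1 - 60)) = 0*(-30*(-59)) = 0*1770 = 0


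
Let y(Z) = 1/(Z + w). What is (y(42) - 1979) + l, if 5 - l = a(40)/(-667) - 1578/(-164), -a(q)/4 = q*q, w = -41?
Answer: -108962325/54694 ≈ -1992.2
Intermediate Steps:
a(q) = -4*q² (a(q) = -4*q*q = -4*q²)
y(Z) = 1/(-41 + Z) (y(Z) = 1/(Z - 41) = 1/(-41 + Z))
l = -777593/54694 (l = 5 - (-4*40²/(-667) - 1578/(-164)) = 5 - (-4*1600*(-1/667) - 1578*(-1/164)) = 5 - (-6400*(-1/667) + 789/82) = 5 - (6400/667 + 789/82) = 5 - 1*1051063/54694 = 5 - 1051063/54694 = -777593/54694 ≈ -14.217)
(y(42) - 1979) + l = (1/(-41 + 42) - 1979) - 777593/54694 = (1/1 - 1979) - 777593/54694 = (1 - 1979) - 777593/54694 = -1978 - 777593/54694 = -108962325/54694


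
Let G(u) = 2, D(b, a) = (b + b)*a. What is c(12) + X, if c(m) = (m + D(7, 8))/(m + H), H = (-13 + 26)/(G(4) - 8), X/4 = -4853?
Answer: -1144564/59 ≈ -19399.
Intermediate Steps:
D(b, a) = 2*a*b (D(b, a) = (2*b)*a = 2*a*b)
X = -19412 (X = 4*(-4853) = -19412)
H = -13/6 (H = (-13 + 26)/(2 - 8) = 13/(-6) = 13*(-⅙) = -13/6 ≈ -2.1667)
c(m) = (112 + m)/(-13/6 + m) (c(m) = (m + 2*8*7)/(m - 13/6) = (m + 112)/(-13/6 + m) = (112 + m)/(-13/6 + m))
c(12) + X = 6*(112 + 12)/(-13 + 6*12) - 19412 = 6*124/(-13 + 72) - 19412 = 6*124/59 - 19412 = 6*(1/59)*124 - 19412 = 744/59 - 19412 = -1144564/59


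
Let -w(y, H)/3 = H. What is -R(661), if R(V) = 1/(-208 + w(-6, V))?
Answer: 1/2191 ≈ 0.00045641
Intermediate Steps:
w(y, H) = -3*H
R(V) = 1/(-208 - 3*V)
-R(661) = -(-1)/(208 + 3*661) = -(-1)/(208 + 1983) = -(-1)/2191 = -1*(-1/2191) = 1/2191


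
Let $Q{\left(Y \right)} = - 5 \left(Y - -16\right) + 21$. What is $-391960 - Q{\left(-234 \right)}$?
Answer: $-393071$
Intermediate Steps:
$Q{\left(Y \right)} = -59 - 5 Y$ ($Q{\left(Y \right)} = - 5 \left(Y + 16\right) + 21 = - 5 \left(16 + Y\right) + 21 = \left(-80 - 5 Y\right) + 21 = -59 - 5 Y$)
$-391960 - Q{\left(-234 \right)} = -391960 - \left(-59 - -1170\right) = -391960 - \left(-59 + 1170\right) = -391960 - 1111 = -393071$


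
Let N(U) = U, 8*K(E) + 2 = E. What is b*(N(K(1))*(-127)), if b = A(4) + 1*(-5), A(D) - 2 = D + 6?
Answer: 889/8 ≈ 111.13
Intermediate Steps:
K(E) = -1/4 + E/8
A(D) = 8 + D (A(D) = 2 + (D + 6) = 2 + (6 + D) = 8 + D)
b = 7 (b = (8 + 4) + 1*(-5) = 12 - 5 = 7)
b*(N(K(1))*(-127)) = 7*((-1/4 + (1/8)*1)*(-127)) = 7*((-1/4 + 1/8)*(-127)) = 7*(-1/8*(-127)) = 7*(127/8) = 889/8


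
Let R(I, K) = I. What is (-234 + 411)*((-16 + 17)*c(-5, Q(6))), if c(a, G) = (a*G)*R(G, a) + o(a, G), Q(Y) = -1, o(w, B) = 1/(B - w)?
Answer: -3363/4 ≈ -840.75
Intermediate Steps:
c(a, G) = 1/(G - a) + a*G² (c(a, G) = (a*G)*G + 1/(G - a) = (G*a)*G + 1/(G - a) = a*G² + 1/(G - a) = 1/(G - a) + a*G²)
(-234 + 411)*((-16 + 17)*c(-5, Q(6))) = (-234 + 411)*((-16 + 17)*((1 - 5*(-1)²*(-1 - 1*(-5)))/(-1 - 1*(-5)))) = 177*(1*((1 - 5*1*(-1 + 5))/(-1 + 5))) = 177*(1*((1 - 5*1*4)/4)) = 177*(1*((1 - 20)/4)) = 177*(1*((¼)*(-19))) = 177*(1*(-19/4)) = 177*(-19/4) = -3363/4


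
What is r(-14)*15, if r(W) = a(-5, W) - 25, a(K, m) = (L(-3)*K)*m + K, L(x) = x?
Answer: -3600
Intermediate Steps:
a(K, m) = K - 3*K*m (a(K, m) = (-3*K)*m + K = -3*K*m + K = K - 3*K*m)
r(W) = -30 + 15*W (r(W) = -5*(1 - 3*W) - 25 = (-5 + 15*W) - 25 = -30 + 15*W)
r(-14)*15 = (-30 + 15*(-14))*15 = (-30 - 210)*15 = -240*15 = -3600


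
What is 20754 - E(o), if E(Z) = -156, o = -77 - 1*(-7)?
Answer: 20910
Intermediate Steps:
o = -70 (o = -77 + 7 = -70)
20754 - E(o) = 20754 - 1*(-156) = 20754 + 156 = 20910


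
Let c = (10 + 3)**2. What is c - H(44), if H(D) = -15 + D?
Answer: 140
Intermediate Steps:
c = 169 (c = 13**2 = 169)
c - H(44) = 169 - (-15 + 44) = 169 - 1*29 = 169 - 29 = 140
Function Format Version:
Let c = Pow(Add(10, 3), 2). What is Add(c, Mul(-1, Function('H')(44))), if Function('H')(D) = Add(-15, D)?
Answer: 140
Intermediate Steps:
c = 169 (c = Pow(13, 2) = 169)
Add(c, Mul(-1, Function('H')(44))) = Add(169, Mul(-1, Add(-15, 44))) = Add(169, Mul(-1, 29)) = Add(169, -29) = 140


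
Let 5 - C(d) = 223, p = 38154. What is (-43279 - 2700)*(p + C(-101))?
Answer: -1744259344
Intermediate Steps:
C(d) = -218 (C(d) = 5 - 1*223 = 5 - 223 = -218)
(-43279 - 2700)*(p + C(-101)) = (-43279 - 2700)*(38154 - 218) = -45979*37936 = -1744259344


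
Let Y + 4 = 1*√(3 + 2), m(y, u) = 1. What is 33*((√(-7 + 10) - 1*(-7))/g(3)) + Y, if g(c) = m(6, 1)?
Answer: 227 + √5 + 33*√3 ≈ 286.39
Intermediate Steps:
g(c) = 1
Y = -4 + √5 (Y = -4 + 1*√(3 + 2) = -4 + 1*√5 = -4 + √5 ≈ -1.7639)
33*((√(-7 + 10) - 1*(-7))/g(3)) + Y = 33*((√(-7 + 10) - 1*(-7))/1) + (-4 + √5) = 33*((√3 + 7)*1) + (-4 + √5) = 33*((7 + √3)*1) + (-4 + √5) = 33*(7 + √3) + (-4 + √5) = (231 + 33*√3) + (-4 + √5) = 227 + √5 + 33*√3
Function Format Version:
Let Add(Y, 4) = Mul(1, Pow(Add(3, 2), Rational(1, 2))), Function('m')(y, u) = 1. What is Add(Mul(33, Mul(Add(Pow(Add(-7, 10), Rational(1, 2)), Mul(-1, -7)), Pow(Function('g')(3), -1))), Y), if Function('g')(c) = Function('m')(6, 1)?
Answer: Add(227, Pow(5, Rational(1, 2)), Mul(33, Pow(3, Rational(1, 2)))) ≈ 286.39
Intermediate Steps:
Function('g')(c) = 1
Y = Add(-4, Pow(5, Rational(1, 2))) (Y = Add(-4, Mul(1, Pow(Add(3, 2), Rational(1, 2)))) = Add(-4, Mul(1, Pow(5, Rational(1, 2)))) = Add(-4, Pow(5, Rational(1, 2))) ≈ -1.7639)
Add(Mul(33, Mul(Add(Pow(Add(-7, 10), Rational(1, 2)), Mul(-1, -7)), Pow(Function('g')(3), -1))), Y) = Add(Mul(33, Mul(Add(Pow(Add(-7, 10), Rational(1, 2)), Mul(-1, -7)), Pow(1, -1))), Add(-4, Pow(5, Rational(1, 2)))) = Add(Mul(33, Mul(Add(Pow(3, Rational(1, 2)), 7), 1)), Add(-4, Pow(5, Rational(1, 2)))) = Add(Mul(33, Mul(Add(7, Pow(3, Rational(1, 2))), 1)), Add(-4, Pow(5, Rational(1, 2)))) = Add(Mul(33, Add(7, Pow(3, Rational(1, 2)))), Add(-4, Pow(5, Rational(1, 2)))) = Add(Add(231, Mul(33, Pow(3, Rational(1, 2)))), Add(-4, Pow(5, Rational(1, 2)))) = Add(227, Pow(5, Rational(1, 2)), Mul(33, Pow(3, Rational(1, 2))))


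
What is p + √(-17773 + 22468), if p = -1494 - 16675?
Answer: -18169 + √4695 ≈ -18100.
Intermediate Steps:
p = -18169
p + √(-17773 + 22468) = -18169 + √(-17773 + 22468) = -18169 + √4695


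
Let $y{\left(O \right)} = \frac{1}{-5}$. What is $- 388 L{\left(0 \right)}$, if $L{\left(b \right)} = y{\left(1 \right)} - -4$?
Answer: $- \frac{7372}{5} \approx -1474.4$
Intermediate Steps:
$y{\left(O \right)} = - \frac{1}{5}$
$L{\left(b \right)} = \frac{19}{5}$ ($L{\left(b \right)} = - \frac{1}{5} - -4 = - \frac{1}{5} + 4 = \frac{19}{5}$)
$- 388 L{\left(0 \right)} = \left(-388\right) \frac{19}{5} = - \frac{7372}{5}$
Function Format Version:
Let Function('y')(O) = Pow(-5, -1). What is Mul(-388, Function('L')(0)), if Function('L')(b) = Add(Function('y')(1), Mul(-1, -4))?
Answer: Rational(-7372, 5) ≈ -1474.4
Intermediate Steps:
Function('y')(O) = Rational(-1, 5)
Function('L')(b) = Rational(19, 5) (Function('L')(b) = Add(Rational(-1, 5), Mul(-1, -4)) = Add(Rational(-1, 5), 4) = Rational(19, 5))
Mul(-388, Function('L')(0)) = Mul(-388, Rational(19, 5)) = Rational(-7372, 5)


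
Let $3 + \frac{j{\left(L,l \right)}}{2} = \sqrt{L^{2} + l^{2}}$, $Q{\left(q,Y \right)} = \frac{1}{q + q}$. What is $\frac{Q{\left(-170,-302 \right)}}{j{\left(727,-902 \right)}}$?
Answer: $- \frac{3}{912644320} - \frac{\sqrt{1342133}}{912644320} \approx -1.2727 \cdot 10^{-6}$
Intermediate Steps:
$Q{\left(q,Y \right)} = \frac{1}{2 q}$
$j{\left(L,l \right)} = -6 + 2 \sqrt{L^{2} + l^{2}}$
$\frac{Q{\left(-170,-302 \right)}}{j{\left(727,-902 \right)}} = \frac{\frac{1}{2} \frac{1}{-170}}{-6 + 2 \sqrt{727^{2} + \left(-902\right)^{2}}} = \frac{\frac{1}{2} \left(- \frac{1}{170}\right)}{-6 + 2 \sqrt{528529 + 813604}} = - \frac{1}{340 \left(-6 + 2 \sqrt{1342133}\right)}$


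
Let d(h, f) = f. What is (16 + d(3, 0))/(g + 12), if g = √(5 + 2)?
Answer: 192/137 - 16*√7/137 ≈ 1.0925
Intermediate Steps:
g = √7 ≈ 2.6458
(16 + d(3, 0))/(g + 12) = (16 + 0)/(√7 + 12) = 16/(12 + √7)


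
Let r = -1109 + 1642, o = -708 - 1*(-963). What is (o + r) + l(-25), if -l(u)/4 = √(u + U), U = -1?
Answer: 788 - 4*I*√26 ≈ 788.0 - 20.396*I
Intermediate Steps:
o = 255 (o = -708 + 963 = 255)
r = 533
l(u) = -4*√(-1 + u) (l(u) = -4*√(u - 1) = -4*√(-1 + u))
(o + r) + l(-25) = (255 + 533) - 4*√(-1 - 25) = 788 - 4*I*√26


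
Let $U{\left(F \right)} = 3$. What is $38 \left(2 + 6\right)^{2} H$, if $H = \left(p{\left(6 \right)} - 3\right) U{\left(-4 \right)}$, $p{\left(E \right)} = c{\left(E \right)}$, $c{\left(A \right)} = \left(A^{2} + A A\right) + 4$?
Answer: $532608$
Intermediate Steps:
$c{\left(A \right)} = 4 + 2 A^{2}$ ($c{\left(A \right)} = \left(A^{2} + A^{2}\right) + 4 = 2 A^{2} + 4 = 4 + 2 A^{2}$)
$p{\left(E \right)} = 4 + 2 E^{2}$
$H = 219$ ($H = \left(\left(4 + 2 \cdot 6^{2}\right) - 3\right) 3 = \left(\left(4 + 2 \cdot 36\right) - 3\right) 3 = \left(\left(4 + 72\right) - 3\right) 3 = \left(76 - 3\right) 3 = 73 \cdot 3 = 219$)
$38 \left(2 + 6\right)^{2} H = 38 \left(2 + 6\right)^{2} \cdot 219 = 38 \cdot 8^{2} \cdot 219 = 38 \cdot 64 \cdot 219 = 2432 \cdot 219 = 532608$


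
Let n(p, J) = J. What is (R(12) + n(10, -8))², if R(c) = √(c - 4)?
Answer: 72 - 32*√2 ≈ 26.745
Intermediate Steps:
R(c) = √(-4 + c)
(R(12) + n(10, -8))² = (√(-4 + 12) - 8)² = (√8 - 8)² = (2*√2 - 8)² = (-8 + 2*√2)²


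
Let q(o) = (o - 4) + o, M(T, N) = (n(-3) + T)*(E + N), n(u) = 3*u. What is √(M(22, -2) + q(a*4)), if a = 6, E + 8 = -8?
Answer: I*√190 ≈ 13.784*I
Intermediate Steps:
E = -16 (E = -8 - 8 = -16)
M(T, N) = (-16 + N)*(-9 + T) (M(T, N) = (3*(-3) + T)*(-16 + N) = (-9 + T)*(-16 + N) = (-16 + N)*(-9 + T))
q(o) = -4 + 2*o (q(o) = (-4 + o) + o = -4 + 2*o)
√(M(22, -2) + q(a*4)) = √((144 - 16*22 - 9*(-2) - 2*22) + (-4 + 2*(6*4))) = √((144 - 352 + 18 - 44) + (-4 + 2*24)) = √(-234 + (-4 + 48)) = √(-234 + 44) = √(-190) = I*√190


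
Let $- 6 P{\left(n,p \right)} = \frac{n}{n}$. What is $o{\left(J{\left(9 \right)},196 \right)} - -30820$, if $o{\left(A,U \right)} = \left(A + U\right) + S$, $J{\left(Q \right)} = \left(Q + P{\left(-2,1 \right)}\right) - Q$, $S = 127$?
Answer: $\frac{186857}{6} \approx 31143.0$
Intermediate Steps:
$P{\left(n,p \right)} = - \frac{1}{6}$ ($P{\left(n,p \right)} = - \frac{n \frac{1}{n}}{6} = \left(- \frac{1}{6}\right) 1 = - \frac{1}{6}$)
$J{\left(Q \right)} = - \frac{1}{6}$ ($J{\left(Q \right)} = \left(Q - \frac{1}{6}\right) - Q = \left(- \frac{1}{6} + Q\right) - Q = - \frac{1}{6}$)
$o{\left(A,U \right)} = 127 + A + U$ ($o{\left(A,U \right)} = \left(A + U\right) + 127 = 127 + A + U$)
$o{\left(J{\left(9 \right)},196 \right)} - -30820 = \left(127 - \frac{1}{6} + 196\right) - -30820 = \frac{1937}{6} + 30820 = \frac{186857}{6}$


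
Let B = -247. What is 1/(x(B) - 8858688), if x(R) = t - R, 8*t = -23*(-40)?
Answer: -1/8858326 ≈ -1.1289e-7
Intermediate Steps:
t = 115 (t = (-23*(-40))/8 = (⅛)*920 = 115)
x(R) = 115 - R
1/(x(B) - 8858688) = 1/((115 - 1*(-247)) - 8858688) = 1/((115 + 247) - 8858688) = 1/(362 - 8858688) = 1/(-8858326) = -1/8858326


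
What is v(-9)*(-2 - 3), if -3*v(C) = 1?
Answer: 5/3 ≈ 1.6667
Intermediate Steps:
v(C) = -1/3 (v(C) = -1/3*1 = -1/3)
v(-9)*(-2 - 3) = -(-2 - 3)/3 = -1/3*(-5) = 5/3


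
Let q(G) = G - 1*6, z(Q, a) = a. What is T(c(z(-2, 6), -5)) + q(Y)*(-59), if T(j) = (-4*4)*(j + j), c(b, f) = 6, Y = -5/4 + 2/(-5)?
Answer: 5187/20 ≈ 259.35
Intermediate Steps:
Y = -33/20 (Y = -5*¼ + 2*(-⅕) = -5/4 - ⅖ = -33/20 ≈ -1.6500)
q(G) = -6 + G (q(G) = G - 6 = -6 + G)
T(j) = -32*j
T(c(z(-2, 6), -5)) + q(Y)*(-59) = -32*6 + (-6 - 33/20)*(-59) = -192 - 153/20*(-59) = -192 + 9027/20 = 5187/20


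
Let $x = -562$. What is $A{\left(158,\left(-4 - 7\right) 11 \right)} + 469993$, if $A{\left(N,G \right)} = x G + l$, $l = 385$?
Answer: $538380$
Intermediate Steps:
$A{\left(N,G \right)} = 385 - 562 G$ ($A{\left(N,G \right)} = - 562 G + 385 = 385 - 562 G$)
$A{\left(158,\left(-4 - 7\right) 11 \right)} + 469993 = \left(385 - 562 \left(-4 - 7\right) 11\right) + 469993 = \left(385 - 562 \left(\left(-11\right) 11\right)\right) + 469993 = \left(385 - -68002\right) + 469993 = \left(385 + 68002\right) + 469993 = 68387 + 469993 = 538380$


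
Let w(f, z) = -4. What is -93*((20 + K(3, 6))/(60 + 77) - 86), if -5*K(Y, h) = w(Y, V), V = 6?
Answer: 5468958/685 ≈ 7983.9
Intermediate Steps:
K(Y, h) = ⅘ (K(Y, h) = -⅕*(-4) = ⅘)
-93*((20 + K(3, 6))/(60 + 77) - 86) = -93*((20 + ⅘)/(60 + 77) - 86) = -93*((104/5)/137 - 86) = -93*((104/5)*(1/137) - 86) = -93*(104/685 - 86) = -93*(-58806/685) = 5468958/685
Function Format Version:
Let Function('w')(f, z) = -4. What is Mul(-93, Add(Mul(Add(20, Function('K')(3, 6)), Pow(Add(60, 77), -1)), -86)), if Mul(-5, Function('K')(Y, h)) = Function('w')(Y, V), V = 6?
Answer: Rational(5468958, 685) ≈ 7983.9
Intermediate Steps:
Function('K')(Y, h) = Rational(4, 5) (Function('K')(Y, h) = Mul(Rational(-1, 5), -4) = Rational(4, 5))
Mul(-93, Add(Mul(Add(20, Function('K')(3, 6)), Pow(Add(60, 77), -1)), -86)) = Mul(-93, Add(Mul(Add(20, Rational(4, 5)), Pow(Add(60, 77), -1)), -86)) = Mul(-93, Add(Mul(Rational(104, 5), Pow(137, -1)), -86)) = Mul(-93, Add(Mul(Rational(104, 5), Rational(1, 137)), -86)) = Mul(-93, Add(Rational(104, 685), -86)) = Mul(-93, Rational(-58806, 685)) = Rational(5468958, 685)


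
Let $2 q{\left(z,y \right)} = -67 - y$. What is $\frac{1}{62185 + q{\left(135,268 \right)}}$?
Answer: $\frac{2}{124035} \approx 1.6124 \cdot 10^{-5}$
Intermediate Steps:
$q{\left(z,y \right)} = - \frac{67}{2} - \frac{y}{2}$ ($q{\left(z,y \right)} = \frac{-67 - y}{2} = - \frac{67}{2} - \frac{y}{2}$)
$\frac{1}{62185 + q{\left(135,268 \right)}} = \frac{1}{62185 - \frac{335}{2}} = \frac{1}{\frac{124035}{2}} = \frac{2}{124035}$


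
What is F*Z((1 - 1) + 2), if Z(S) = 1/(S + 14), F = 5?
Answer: 5/16 ≈ 0.31250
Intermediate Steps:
Z(S) = 1/(14 + S)
F*Z((1 - 1) + 2) = 5/(14 + ((1 - 1) + 2)) = 5/(14 + (0 + 2)) = 5/(14 + 2) = 5/16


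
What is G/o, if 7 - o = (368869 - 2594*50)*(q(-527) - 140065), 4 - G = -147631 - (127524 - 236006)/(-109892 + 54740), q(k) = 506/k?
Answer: 2145541899527/486832290271569648 ≈ 4.4071e-6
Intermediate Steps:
G = 4071237001/27576 (G = 4 - (-147631 - (127524 - 236006)/(-109892 + 54740)) = 4 - (-147631 - (-108482)/(-55152)) = 4 - (-147631 - (-108482)*(-1)/55152) = 4 - (-147631 - 1*54241/27576) = 4 - (-147631 - 54241/27576) = 4 - 1*(-4071126697/27576) = 4 + 4071126697/27576 = 4071237001/27576 ≈ 1.4764e+5)
o = 17654202577298/527 (o = 7 - (368869 - 2594*50)*(506/(-527) - 140065) = 7 - (368869 - 129700)*(506*(-1/527) - 140065) = 7 - 239169*(-506/527 - 140065) = 7 - 239169*(-73814761)/527 = 7 - 1*(-17654202573609/527) = 7 + 17654202573609/527 = 17654202577298/527 ≈ 3.3499e+10)
G/o = 4071237001/(27576*(17654202577298/527)) = (4071237001/27576)*(527/17654202577298) = 2145541899527/486832290271569648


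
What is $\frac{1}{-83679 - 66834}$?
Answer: $- \frac{1}{150513} \approx -6.6439 \cdot 10^{-6}$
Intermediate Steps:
$\frac{1}{-83679 - 66834} = \frac{1}{-150513} = - \frac{1}{150513}$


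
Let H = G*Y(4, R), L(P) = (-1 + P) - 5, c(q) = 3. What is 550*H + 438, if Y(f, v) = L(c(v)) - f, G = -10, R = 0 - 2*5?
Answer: 38938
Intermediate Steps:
R = -10 (R = 0 - 10 = -10)
L(P) = -6 + P
Y(f, v) = -3 - f (Y(f, v) = (-6 + 3) - f = -3 - f)
H = 70 (H = -10*(-3 - 1*4) = -10*(-3 - 4) = -10*(-7) = 70)
550*H + 438 = 550*70 + 438 = 38500 + 438 = 38938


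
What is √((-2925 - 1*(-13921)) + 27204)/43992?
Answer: 5*√382/21996 ≈ 0.0044428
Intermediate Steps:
√((-2925 - 1*(-13921)) + 27204)/43992 = √((-2925 + 13921) + 27204)*(1/43992) = √(10996 + 27204)*(1/43992) = √38200*(1/43992) = (10*√382)*(1/43992) = 5*√382/21996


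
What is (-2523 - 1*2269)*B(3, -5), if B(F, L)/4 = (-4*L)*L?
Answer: 1916800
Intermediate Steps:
B(F, L) = -16*L² (B(F, L) = 4*((-4*L)*L) = 4*(-4*L²) = -16*L²)
(-2523 - 1*2269)*B(3, -5) = (-2523 - 1*2269)*(-16*(-5)²) = (-2523 - 2269)*(-16*25) = -4792*(-400) = 1916800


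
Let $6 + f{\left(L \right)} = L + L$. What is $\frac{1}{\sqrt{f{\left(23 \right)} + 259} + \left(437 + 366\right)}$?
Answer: $\frac{803}{644510} - \frac{\sqrt{299}}{644510} \approx 0.0012191$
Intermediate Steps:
$f{\left(L \right)} = -6 + 2 L$ ($f{\left(L \right)} = -6 + \left(L + L\right) = -6 + 2 L$)
$\frac{1}{\sqrt{f{\left(23 \right)} + 259} + \left(437 + 366\right)} = \frac{1}{\sqrt{\left(-6 + 2 \cdot 23\right) + 259} + \left(437 + 366\right)} = \frac{1}{\sqrt{\left(-6 + 46\right) + 259} + 803} = \frac{1}{\sqrt{40 + 259} + 803} = \frac{1}{\sqrt{299} + 803} = \frac{1}{803 + \sqrt{299}}$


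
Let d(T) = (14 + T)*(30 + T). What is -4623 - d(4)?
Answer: -5235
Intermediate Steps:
-4623 - d(4) = -4623 - (420 + 4**2 + 44*4) = -4623 - (420 + 16 + 176) = -4623 - 1*612 = -4623 - 612 = -5235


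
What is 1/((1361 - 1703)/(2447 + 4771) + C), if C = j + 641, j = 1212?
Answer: 401/743034 ≈ 0.00053968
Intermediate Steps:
C = 1853 (C = 1212 + 641 = 1853)
1/((1361 - 1703)/(2447 + 4771) + C) = 1/((1361 - 1703)/(2447 + 4771) + 1853) = 1/(-342/7218 + 1853) = 1/(-342*1/7218 + 1853) = 1/(-19/401 + 1853) = 1/(743034/401) = 401/743034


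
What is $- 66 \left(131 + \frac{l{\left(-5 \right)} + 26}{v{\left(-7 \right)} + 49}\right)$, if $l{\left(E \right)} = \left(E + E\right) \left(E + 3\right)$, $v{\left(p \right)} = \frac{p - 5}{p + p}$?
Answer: $- \frac{3038706}{349} \approx -8706.9$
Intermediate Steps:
$v{\left(p \right)} = \frac{-5 + p}{2 p}$
$l{\left(E \right)} = 2 E \left(3 + E\right)$
$- 66 \left(131 + \frac{l{\left(-5 \right)} + 26}{v{\left(-7 \right)} + 49}\right) = - 66 \left(131 + \frac{2 \left(-5\right) \left(3 - 5\right) + 26}{\frac{-5 - 7}{2 \left(-7\right)} + 49}\right) = - 66 \left(131 + \frac{2 \left(-5\right) \left(-2\right) + 26}{\frac{1}{2} \left(- \frac{1}{7}\right) \left(-12\right) + 49}\right) = - 66 \left(131 + \frac{20 + 26}{\frac{6}{7} + 49}\right) = - 66 \left(131 + \frac{46}{\frac{349}{7}}\right) = - 66 \left(131 + 46 \cdot \frac{7}{349}\right) = - 66 \left(131 + \frac{322}{349}\right) = \left(-66\right) \frac{46041}{349} = - \frac{3038706}{349}$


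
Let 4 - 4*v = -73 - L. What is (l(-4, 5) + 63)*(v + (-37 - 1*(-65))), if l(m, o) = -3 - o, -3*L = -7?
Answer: 15785/6 ≈ 2630.8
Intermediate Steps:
L = 7/3 (L = -⅓*(-7) = 7/3 ≈ 2.3333)
v = 119/6 (v = 1 - (-73 - 1*7/3)/4 = 1 - (-73 - 7/3)/4 = 1 - ¼*(-226/3) = 1 + 113/6 = 119/6 ≈ 19.833)
(l(-4, 5) + 63)*(v + (-37 - 1*(-65))) = ((-3 - 1*5) + 63)*(119/6 + (-37 - 1*(-65))) = ((-3 - 5) + 63)*(119/6 + (-37 + 65)) = (-8 + 63)*(119/6 + 28) = 55*(287/6) = 15785/6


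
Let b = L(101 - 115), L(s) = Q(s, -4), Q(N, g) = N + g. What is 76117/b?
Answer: -76117/18 ≈ -4228.7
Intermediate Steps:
L(s) = -4 + s (L(s) = s - 4 = -4 + s)
b = -18 (b = -4 + (101 - 115) = -4 - 14 = -18)
76117/b = 76117/(-18) = 76117*(-1/18) = -76117/18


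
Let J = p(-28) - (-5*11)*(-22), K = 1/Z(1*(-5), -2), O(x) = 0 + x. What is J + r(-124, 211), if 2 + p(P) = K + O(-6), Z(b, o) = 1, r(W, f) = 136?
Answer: -1081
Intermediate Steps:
O(x) = x
K = 1 (K = 1/1 = 1)
p(P) = -7 (p(P) = -2 + (1 - 6) = -2 - 5 = -7)
J = -1217 (J = -7 - (-5*11)*(-22) = -7 - (-55)*(-22) = -7 - 1*1210 = -7 - 1210 = -1217)
J + r(-124, 211) = -1217 + 136 = -1081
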